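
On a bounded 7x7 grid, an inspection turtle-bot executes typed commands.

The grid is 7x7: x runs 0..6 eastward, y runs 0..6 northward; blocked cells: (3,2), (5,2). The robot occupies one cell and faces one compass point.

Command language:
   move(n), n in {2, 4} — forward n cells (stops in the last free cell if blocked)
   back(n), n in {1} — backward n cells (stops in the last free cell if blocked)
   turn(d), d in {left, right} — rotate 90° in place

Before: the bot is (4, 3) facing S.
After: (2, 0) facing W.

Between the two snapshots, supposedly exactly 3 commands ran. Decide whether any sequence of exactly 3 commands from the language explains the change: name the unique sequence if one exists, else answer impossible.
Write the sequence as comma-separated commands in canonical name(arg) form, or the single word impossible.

move(4), turn(right), move(2)

key: move(4) runs into the grid edge before its full distance
start: (4, 3) facing S
step 1 (move(4)): (4, 0) facing S
step 2 (turn(right)): (4, 0) facing W
step 3 (move(2)): (2, 0) facing W
all 125 alternatives checked — unique.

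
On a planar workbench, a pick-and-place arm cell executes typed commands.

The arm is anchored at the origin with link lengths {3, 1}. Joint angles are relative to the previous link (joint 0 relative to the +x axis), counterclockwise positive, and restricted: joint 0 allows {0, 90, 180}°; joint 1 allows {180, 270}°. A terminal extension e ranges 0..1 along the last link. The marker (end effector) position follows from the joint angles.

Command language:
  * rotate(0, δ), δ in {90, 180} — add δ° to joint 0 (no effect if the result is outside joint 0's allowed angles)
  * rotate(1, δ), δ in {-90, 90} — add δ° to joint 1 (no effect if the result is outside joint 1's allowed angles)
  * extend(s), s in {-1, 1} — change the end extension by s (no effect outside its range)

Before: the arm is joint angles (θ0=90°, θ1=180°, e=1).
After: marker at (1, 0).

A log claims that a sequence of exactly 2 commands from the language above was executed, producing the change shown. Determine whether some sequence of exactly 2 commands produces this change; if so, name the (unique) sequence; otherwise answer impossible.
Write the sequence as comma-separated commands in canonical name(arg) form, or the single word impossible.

rotate(0, 90), rotate(0, 180)

key: running rotate(0, 180) before rotate(0, 90) would end elsewhere — order is forced
initial: joint angles (θ0=90°, θ1=180°, e=1)
t=1 rotate(0, 90) ⇒ joint angles (θ0=180°, θ1=180°, e=1)
t=2 rotate(0, 180) ⇒ joint angles (θ0=0°, θ1=180°, e=1)
all 36 alternatives checked — unique.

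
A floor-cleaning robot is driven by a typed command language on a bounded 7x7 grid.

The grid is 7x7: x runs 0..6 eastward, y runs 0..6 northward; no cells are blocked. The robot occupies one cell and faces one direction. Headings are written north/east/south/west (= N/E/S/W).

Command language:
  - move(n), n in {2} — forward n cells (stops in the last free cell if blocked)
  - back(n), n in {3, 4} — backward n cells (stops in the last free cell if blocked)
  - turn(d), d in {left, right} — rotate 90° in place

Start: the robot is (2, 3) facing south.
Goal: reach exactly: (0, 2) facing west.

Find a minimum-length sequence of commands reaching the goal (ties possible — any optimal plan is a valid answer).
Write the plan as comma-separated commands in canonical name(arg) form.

t0: (2, 3) facing south
t=1 back(4) ⇒ (2, 6) facing south
t=2 move(2) ⇒ (2, 4) facing south
t=3 move(2) ⇒ (2, 2) facing south
t=4 turn(right) ⇒ (2, 2) facing west
t=5 move(2) ⇒ (0, 2) facing west
shorter routes all fall short; 5 is best.

back(4), move(2), move(2), turn(right), move(2)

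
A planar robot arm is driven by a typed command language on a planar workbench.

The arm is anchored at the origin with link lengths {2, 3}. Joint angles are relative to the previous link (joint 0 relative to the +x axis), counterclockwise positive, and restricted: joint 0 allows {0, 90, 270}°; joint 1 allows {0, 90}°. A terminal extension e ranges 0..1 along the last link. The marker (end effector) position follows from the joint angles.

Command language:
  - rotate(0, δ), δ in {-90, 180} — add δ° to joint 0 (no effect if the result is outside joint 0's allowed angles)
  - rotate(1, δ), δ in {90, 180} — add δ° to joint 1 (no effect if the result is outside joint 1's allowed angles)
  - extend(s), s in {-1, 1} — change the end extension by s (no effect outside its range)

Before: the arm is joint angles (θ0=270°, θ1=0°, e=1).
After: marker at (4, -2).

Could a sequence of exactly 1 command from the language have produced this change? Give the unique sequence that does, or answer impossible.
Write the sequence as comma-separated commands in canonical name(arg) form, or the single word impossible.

rotate(1, 90)

from: joint angles (θ0=270°, θ1=0°, e=1)
t=1 rotate(1, 90) ⇒ joint angles (θ0=270°, θ1=90°, e=1)
no other 1-command option fits: unique.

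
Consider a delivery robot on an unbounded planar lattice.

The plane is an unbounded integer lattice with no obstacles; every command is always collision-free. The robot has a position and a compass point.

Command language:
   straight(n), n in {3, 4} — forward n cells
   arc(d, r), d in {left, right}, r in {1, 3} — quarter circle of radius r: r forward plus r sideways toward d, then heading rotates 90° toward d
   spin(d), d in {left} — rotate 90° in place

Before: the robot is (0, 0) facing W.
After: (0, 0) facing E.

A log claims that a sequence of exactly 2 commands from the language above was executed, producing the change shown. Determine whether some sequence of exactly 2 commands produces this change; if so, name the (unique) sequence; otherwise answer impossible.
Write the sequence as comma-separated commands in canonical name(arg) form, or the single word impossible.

spin(left), spin(left)

key: parked at (0,0) the whole time — nothing moves the robot
from: (0, 0) facing W
[1] after spin(left): (0, 0) facing S
[2] after spin(left): (0, 0) facing E
no rival 2-sequence matches.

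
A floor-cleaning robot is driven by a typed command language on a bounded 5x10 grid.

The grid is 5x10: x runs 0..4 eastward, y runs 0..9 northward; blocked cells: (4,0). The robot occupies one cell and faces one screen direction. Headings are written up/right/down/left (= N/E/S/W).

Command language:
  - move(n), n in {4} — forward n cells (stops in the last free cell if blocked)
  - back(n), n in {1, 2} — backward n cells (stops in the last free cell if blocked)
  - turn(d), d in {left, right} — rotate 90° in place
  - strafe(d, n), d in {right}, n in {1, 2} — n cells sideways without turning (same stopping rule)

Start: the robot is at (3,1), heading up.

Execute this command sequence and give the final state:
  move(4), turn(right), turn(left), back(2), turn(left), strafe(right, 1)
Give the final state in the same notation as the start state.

at (3,4), heading left

initial: at (3,1), heading up
[1] after move(4): at (3,5), heading up
[2] after turn(right): at (3,5), heading right
[3] after turn(left): at (3,5), heading up
[4] after back(2): at (3,3), heading up
[5] after turn(left): at (3,3), heading left
[6] after strafe(right, 1): at (3,4), heading left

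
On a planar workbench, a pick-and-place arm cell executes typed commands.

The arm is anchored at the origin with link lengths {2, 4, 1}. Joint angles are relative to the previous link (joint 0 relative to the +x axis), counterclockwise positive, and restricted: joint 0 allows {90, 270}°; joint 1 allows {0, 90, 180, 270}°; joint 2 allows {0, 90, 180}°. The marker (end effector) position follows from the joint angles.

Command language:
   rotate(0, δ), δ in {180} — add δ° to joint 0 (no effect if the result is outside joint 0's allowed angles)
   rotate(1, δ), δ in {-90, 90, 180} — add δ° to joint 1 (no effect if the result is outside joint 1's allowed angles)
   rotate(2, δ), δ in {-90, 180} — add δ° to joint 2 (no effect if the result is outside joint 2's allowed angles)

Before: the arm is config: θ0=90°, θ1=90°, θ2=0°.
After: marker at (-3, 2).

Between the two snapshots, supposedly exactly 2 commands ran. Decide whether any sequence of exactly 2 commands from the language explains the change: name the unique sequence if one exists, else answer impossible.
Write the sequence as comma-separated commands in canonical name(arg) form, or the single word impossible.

key: order matters: swapping rotate(2, -90) and rotate(2, 180) lands elsewhere
t0: config: θ0=90°, θ1=90°, θ2=0°
1. rotate(2, -90) → config: θ0=90°, θ1=90°, θ2=0°
2. rotate(2, 180) → config: θ0=90°, θ1=90°, θ2=180°
uniquely the one of 36 2-step routes that fits.

rotate(2, -90), rotate(2, 180)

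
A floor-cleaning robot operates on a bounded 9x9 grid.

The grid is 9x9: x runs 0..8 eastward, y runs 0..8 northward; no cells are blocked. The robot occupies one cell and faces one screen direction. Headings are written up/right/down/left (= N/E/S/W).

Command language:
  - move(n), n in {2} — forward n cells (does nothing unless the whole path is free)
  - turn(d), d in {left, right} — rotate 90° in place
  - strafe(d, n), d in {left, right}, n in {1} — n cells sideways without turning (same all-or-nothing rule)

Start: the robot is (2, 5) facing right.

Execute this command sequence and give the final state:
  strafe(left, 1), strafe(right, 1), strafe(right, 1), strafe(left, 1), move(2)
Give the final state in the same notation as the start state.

(4, 5) facing right

begin: (2, 5) facing right
[1] after strafe(left, 1): (2, 6) facing right
[2] after strafe(right, 1): (2, 5) facing right
[3] after strafe(right, 1): (2, 4) facing right
[4] after strafe(left, 1): (2, 5) facing right
[5] after move(2): (4, 5) facing right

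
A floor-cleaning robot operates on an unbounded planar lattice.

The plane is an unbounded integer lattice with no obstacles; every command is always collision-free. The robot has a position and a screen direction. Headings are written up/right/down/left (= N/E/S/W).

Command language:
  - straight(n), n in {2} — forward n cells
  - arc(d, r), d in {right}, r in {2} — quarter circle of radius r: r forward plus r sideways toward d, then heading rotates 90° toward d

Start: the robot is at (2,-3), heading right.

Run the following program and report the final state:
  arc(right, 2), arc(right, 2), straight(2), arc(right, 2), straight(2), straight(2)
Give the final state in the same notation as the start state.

start: at (2,-3), heading right
step 1 (arc(right, 2)): at (4,-5), heading down
step 2 (arc(right, 2)): at (2,-7), heading left
step 3 (straight(2)): at (0,-7), heading left
step 4 (arc(right, 2)): at (-2,-5), heading up
step 5 (straight(2)): at (-2,-3), heading up
step 6 (straight(2)): at (-2,-1), heading up

at (-2,-1), heading up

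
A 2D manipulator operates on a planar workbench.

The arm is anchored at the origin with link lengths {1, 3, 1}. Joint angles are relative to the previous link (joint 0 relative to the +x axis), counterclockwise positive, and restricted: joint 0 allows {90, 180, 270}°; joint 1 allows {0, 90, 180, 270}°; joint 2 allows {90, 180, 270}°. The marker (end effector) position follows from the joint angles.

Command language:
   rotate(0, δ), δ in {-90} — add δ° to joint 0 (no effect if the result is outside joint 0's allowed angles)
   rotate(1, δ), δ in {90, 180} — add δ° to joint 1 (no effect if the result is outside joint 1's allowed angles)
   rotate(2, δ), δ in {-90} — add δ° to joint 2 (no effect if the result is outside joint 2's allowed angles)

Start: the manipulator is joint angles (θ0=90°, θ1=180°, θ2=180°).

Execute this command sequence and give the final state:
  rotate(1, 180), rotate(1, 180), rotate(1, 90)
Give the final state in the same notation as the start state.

initial: joint angles (θ0=90°, θ1=180°, θ2=180°)
[1] after rotate(1, 180): joint angles (θ0=90°, θ1=0°, θ2=180°)
[2] after rotate(1, 180): joint angles (θ0=90°, θ1=180°, θ2=180°)
[3] after rotate(1, 90): joint angles (θ0=90°, θ1=270°, θ2=180°)

joint angles (θ0=90°, θ1=270°, θ2=180°)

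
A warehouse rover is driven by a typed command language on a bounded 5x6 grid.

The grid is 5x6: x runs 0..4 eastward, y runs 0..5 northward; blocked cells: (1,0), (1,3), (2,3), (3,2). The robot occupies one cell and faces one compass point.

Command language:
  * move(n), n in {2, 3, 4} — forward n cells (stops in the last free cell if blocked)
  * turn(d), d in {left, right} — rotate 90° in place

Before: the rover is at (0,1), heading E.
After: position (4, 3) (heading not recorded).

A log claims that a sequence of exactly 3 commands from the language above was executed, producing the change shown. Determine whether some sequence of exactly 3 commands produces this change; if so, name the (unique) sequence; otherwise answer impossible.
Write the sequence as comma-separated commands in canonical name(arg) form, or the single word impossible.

move(4), turn(left), move(2)

key: order matters: swapping move(4) and move(2) lands elsewhere
start: at (0,1), heading E
[1] after move(4): at (4,1), heading E
[2] after turn(left): at (4,1), heading N
[3] after move(2): at (4,3), heading N
no rival 3-sequence matches.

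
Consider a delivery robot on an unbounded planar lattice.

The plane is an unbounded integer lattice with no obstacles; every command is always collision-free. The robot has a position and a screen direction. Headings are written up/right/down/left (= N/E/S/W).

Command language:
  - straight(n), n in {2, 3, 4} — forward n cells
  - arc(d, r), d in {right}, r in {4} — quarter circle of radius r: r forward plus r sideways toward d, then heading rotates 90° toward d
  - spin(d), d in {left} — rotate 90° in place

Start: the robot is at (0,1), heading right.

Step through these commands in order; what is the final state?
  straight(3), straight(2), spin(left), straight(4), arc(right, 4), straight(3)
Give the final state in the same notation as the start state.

at (12,9), heading right

start: at (0,1), heading right
t=1 straight(3) ⇒ at (3,1), heading right
t=2 straight(2) ⇒ at (5,1), heading right
t=3 spin(left) ⇒ at (5,1), heading up
t=4 straight(4) ⇒ at (5,5), heading up
t=5 arc(right, 4) ⇒ at (9,9), heading right
t=6 straight(3) ⇒ at (12,9), heading right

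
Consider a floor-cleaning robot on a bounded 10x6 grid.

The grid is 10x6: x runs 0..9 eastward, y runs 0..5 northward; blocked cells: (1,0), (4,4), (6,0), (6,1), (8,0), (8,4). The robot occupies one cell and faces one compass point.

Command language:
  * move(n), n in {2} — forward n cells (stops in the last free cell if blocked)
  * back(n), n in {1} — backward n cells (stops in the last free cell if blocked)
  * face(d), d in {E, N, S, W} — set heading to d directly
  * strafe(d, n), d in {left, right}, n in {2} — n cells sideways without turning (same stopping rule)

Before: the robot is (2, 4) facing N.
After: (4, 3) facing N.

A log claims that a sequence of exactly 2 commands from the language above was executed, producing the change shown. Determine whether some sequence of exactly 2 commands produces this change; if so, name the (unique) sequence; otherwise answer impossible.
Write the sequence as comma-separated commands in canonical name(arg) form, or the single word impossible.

key: running strafe(right, 2) before back(1) would end elsewhere — order is forced
initial: (2, 4) facing N
t=1 back(1) ⇒ (2, 3) facing N
t=2 strafe(right, 2) ⇒ (4, 3) facing N
no rival 2-sequence matches.

back(1), strafe(right, 2)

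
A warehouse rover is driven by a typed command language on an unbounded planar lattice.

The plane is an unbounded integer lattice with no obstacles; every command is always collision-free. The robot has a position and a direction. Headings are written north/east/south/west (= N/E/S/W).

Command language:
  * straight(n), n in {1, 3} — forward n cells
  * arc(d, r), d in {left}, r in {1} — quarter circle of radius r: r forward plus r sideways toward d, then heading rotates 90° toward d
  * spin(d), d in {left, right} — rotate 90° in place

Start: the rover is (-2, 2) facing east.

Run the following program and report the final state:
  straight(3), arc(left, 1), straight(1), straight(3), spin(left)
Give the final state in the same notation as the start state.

(2, 7) facing west

begin: (-2, 2) facing east
step 1 (straight(3)): (1, 2) facing east
step 2 (arc(left, 1)): (2, 3) facing north
step 3 (straight(1)): (2, 4) facing north
step 4 (straight(3)): (2, 7) facing north
step 5 (spin(left)): (2, 7) facing west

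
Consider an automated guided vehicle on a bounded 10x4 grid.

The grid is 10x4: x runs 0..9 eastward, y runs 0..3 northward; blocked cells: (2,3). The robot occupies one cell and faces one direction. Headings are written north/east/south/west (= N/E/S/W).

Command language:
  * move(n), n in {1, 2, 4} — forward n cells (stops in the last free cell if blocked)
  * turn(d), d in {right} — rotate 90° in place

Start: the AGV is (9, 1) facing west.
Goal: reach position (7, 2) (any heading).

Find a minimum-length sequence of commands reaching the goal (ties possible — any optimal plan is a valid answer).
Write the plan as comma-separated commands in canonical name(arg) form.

t0: (9, 1) facing west
t=1 move(2) ⇒ (7, 1) facing west
t=2 turn(right) ⇒ (7, 1) facing north
t=3 move(1) ⇒ (7, 2) facing north
shorter routes all fall short; 3 is best.

move(2), turn(right), move(1)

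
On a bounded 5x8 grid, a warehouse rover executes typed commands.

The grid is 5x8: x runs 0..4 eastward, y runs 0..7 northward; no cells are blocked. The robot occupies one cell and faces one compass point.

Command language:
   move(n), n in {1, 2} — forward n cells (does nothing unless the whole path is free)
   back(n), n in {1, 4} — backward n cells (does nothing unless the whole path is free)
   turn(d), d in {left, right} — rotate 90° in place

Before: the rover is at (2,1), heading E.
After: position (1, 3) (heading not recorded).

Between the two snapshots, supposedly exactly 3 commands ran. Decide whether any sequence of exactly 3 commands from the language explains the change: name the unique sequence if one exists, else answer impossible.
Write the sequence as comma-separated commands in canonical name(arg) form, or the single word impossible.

back(1), turn(left), move(2)

key: running move(2) before back(1) would end elsewhere — order is forced
begin: at (2,1), heading E
1. back(1) → at (1,1), heading E
2. turn(left) → at (1,1), heading N
3. move(2) → at (1,3), heading N
no rival 3-sequence matches.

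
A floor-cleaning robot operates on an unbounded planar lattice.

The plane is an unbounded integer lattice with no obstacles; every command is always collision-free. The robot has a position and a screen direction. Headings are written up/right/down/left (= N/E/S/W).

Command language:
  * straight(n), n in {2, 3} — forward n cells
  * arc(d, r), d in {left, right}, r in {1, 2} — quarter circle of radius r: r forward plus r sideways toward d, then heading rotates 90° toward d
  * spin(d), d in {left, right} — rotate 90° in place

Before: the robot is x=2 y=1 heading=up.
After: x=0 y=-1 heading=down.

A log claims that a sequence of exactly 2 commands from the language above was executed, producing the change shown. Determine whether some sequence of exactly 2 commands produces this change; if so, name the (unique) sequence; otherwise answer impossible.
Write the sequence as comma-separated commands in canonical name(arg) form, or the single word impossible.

key: order matters: swapping spin(left) and arc(left, 2) lands elsewhere
initial: x=2 y=1 heading=up
[1] after spin(left): x=2 y=1 heading=left
[2] after arc(left, 2): x=0 y=-1 heading=down
all 64 alternatives checked — unique.

spin(left), arc(left, 2)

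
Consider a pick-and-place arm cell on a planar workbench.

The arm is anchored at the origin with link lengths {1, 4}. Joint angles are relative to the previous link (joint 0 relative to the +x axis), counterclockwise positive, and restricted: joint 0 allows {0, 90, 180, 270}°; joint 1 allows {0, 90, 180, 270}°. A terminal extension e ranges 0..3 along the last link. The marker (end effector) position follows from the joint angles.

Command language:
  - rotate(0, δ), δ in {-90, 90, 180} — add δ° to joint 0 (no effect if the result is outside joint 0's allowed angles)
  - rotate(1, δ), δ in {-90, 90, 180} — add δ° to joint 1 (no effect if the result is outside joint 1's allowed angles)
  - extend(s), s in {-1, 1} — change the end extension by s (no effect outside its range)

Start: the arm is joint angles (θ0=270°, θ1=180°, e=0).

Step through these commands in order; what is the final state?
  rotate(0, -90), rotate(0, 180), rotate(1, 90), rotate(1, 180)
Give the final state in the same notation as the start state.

joint angles (θ0=0°, θ1=90°, e=0)

from: joint angles (θ0=270°, θ1=180°, e=0)
1. rotate(0, -90) → joint angles (θ0=180°, θ1=180°, e=0)
2. rotate(0, 180) → joint angles (θ0=0°, θ1=180°, e=0)
3. rotate(1, 90) → joint angles (θ0=0°, θ1=270°, e=0)
4. rotate(1, 180) → joint angles (θ0=0°, θ1=90°, e=0)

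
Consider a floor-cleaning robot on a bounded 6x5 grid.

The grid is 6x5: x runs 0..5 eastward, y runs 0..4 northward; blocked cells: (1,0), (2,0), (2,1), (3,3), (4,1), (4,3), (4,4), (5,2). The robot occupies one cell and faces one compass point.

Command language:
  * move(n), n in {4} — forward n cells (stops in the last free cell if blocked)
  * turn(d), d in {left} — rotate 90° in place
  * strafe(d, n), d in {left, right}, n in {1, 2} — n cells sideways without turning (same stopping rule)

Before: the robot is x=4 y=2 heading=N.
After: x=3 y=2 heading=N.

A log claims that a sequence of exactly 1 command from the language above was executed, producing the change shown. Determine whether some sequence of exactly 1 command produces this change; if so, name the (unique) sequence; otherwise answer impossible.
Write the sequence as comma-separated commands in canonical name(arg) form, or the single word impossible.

key: heading stays N — the single command does not turn
begin: x=4 y=2 heading=N
step 1 (strafe(left, 1)): x=3 y=2 heading=N
no other 1-command option fits: unique.

strafe(left, 1)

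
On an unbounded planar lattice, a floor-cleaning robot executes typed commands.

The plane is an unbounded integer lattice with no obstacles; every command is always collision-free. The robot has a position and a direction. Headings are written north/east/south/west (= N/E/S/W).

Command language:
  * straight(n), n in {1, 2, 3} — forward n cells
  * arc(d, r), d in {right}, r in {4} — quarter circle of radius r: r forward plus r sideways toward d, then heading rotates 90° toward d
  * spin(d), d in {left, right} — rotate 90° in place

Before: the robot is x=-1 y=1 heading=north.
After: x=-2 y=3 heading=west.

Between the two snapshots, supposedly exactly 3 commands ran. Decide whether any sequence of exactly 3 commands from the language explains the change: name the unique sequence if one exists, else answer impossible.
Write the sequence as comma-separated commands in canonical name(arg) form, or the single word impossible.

straight(2), spin(left), straight(1)

key: order matters: swapping straight(2) and straight(1) lands elsewhere
begin: x=-1 y=1 heading=north
[1] after straight(2): x=-1 y=3 heading=north
[2] after spin(left): x=-1 y=3 heading=west
[3] after straight(1): x=-2 y=3 heading=west
no other 3-command option fits: unique.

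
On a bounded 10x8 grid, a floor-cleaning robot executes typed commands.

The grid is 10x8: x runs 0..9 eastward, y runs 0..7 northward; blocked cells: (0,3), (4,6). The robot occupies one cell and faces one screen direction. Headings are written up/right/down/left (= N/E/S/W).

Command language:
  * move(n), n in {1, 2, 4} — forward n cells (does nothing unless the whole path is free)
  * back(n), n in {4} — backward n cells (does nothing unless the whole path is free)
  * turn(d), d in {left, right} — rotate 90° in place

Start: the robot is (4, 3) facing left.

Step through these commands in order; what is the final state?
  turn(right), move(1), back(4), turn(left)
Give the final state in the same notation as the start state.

start: (4, 3) facing left
step 1 (turn(right)): (4, 3) facing up
step 2 (move(1)): (4, 4) facing up
step 3 (back(4)): (4, 0) facing up
step 4 (turn(left)): (4, 0) facing left

(4, 0) facing left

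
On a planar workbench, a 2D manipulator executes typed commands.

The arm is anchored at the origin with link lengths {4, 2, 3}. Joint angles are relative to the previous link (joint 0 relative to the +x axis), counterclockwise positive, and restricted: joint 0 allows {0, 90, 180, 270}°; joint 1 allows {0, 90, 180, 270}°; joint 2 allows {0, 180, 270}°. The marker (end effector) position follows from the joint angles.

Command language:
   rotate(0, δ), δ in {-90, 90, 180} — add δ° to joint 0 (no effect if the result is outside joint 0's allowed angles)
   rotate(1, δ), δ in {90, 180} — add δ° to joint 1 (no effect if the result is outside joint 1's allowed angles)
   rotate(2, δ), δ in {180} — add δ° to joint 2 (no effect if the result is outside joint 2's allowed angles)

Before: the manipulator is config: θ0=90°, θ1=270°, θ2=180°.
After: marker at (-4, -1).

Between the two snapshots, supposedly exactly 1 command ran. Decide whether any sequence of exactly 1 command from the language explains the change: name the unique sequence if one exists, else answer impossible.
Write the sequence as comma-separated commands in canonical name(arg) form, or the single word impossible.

rotate(0, 90)

from: config: θ0=90°, θ1=270°, θ2=180°
t=1 rotate(0, 90) ⇒ config: θ0=180°, θ1=270°, θ2=180°
no rival 1-sequence matches.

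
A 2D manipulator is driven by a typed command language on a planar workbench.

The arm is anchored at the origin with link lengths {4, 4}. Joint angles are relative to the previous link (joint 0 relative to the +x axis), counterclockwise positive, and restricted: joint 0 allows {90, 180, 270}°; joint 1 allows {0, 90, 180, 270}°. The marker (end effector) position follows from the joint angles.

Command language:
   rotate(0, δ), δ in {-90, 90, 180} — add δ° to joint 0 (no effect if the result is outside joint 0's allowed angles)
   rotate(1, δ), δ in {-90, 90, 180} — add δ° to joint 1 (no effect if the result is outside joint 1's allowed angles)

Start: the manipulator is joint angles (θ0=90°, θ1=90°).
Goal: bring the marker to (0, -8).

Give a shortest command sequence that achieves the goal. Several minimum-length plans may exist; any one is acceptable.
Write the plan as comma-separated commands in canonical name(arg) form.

rotate(0, 180), rotate(1, -90)

t0: joint angles (θ0=90°, θ1=90°)
1. rotate(0, 180) → joint angles (θ0=270°, θ1=90°)
2. rotate(1, -90) → joint angles (θ0=270°, θ1=0°)
nothing shorter than 2 reaches the goal.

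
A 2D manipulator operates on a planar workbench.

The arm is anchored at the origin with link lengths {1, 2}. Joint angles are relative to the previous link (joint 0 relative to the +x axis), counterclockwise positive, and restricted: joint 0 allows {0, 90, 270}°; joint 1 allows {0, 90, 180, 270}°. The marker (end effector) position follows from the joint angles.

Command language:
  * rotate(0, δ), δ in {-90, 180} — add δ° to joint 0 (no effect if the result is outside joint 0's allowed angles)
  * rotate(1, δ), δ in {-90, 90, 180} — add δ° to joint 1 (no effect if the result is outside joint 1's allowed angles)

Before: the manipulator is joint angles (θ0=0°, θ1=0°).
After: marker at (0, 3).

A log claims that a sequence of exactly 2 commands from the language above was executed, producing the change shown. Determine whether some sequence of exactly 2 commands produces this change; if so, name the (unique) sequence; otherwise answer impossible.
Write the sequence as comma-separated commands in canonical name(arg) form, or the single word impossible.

key: running rotate(0, 180) before rotate(0, -90) would end elsewhere — order is forced
t0: joint angles (θ0=0°, θ1=0°)
t=1 rotate(0, -90) ⇒ joint angles (θ0=270°, θ1=0°)
t=2 rotate(0, 180) ⇒ joint angles (θ0=90°, θ1=0°)
no other 2-command option fits: unique.

rotate(0, -90), rotate(0, 180)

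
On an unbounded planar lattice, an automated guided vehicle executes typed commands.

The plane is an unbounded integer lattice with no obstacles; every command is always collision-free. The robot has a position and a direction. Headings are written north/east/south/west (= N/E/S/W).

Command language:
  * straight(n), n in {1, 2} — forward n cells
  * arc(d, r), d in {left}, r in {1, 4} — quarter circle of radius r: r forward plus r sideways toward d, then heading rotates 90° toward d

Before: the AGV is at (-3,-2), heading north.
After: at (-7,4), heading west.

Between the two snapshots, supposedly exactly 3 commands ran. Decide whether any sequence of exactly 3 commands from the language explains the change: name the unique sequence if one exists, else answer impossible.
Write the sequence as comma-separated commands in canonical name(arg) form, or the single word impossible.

key: running arc(left, 4) before straight(1) would end elsewhere — order is forced
begin: at (-3,-2), heading north
step 1 (straight(1)): at (-3,-1), heading north
step 2 (straight(1)): at (-3,0), heading north
step 3 (arc(left, 4)): at (-7,4), heading west
no rival 3-sequence matches.

straight(1), straight(1), arc(left, 4)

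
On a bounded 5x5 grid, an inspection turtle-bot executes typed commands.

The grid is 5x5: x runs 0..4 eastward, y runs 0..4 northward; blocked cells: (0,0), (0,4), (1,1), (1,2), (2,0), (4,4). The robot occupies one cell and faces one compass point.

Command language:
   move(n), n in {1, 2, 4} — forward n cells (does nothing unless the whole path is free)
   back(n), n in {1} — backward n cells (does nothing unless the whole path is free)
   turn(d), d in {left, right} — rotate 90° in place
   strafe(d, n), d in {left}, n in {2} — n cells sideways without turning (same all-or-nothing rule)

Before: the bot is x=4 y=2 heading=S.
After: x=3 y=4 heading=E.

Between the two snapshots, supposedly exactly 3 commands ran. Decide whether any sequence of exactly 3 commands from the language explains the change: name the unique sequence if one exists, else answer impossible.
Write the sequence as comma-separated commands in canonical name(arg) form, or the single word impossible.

turn(left), back(1), strafe(left, 2)

key: running strafe(left, 2) before turn(left) would end elsewhere — order is forced
t0: x=4 y=2 heading=S
1. turn(left) → x=4 y=2 heading=E
2. back(1) → x=3 y=2 heading=E
3. strafe(left, 2) → x=3 y=4 heading=E
uniquely the one of 343 3-step routes that fits.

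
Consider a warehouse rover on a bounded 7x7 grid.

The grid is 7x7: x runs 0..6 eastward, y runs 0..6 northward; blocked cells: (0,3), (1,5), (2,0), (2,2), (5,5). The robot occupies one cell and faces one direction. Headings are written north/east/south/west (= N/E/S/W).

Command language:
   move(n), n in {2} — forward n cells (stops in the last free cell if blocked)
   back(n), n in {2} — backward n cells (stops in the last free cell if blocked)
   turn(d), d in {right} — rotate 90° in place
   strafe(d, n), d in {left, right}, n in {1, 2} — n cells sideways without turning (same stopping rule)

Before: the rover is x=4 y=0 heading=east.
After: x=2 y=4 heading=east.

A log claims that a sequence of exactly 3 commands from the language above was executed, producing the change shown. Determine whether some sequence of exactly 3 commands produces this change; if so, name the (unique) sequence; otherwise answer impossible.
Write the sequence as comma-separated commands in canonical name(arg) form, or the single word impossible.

key: still facing E at the end — nothing in the sequence rotates
begin: x=4 y=0 heading=east
[1] after strafe(left, 2): x=4 y=2 heading=east
[2] after strafe(left, 2): x=4 y=4 heading=east
[3] after back(2): x=2 y=4 heading=east
no rival 3-sequence matches.

strafe(left, 2), strafe(left, 2), back(2)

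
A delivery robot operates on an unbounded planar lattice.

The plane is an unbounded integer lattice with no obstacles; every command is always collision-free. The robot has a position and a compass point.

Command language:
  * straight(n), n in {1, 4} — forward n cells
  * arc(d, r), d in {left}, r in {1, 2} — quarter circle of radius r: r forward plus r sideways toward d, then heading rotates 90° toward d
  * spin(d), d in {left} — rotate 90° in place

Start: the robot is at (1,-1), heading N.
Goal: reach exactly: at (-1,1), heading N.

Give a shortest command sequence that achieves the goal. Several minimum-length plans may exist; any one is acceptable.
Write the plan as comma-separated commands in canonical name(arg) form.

arc(left, 2), spin(left), spin(left), spin(left)

begin: at (1,-1), heading N
1. arc(left, 2) → at (-1,1), heading W
2. spin(left) → at (-1,1), heading S
3. spin(left) → at (-1,1), heading E
4. spin(left) → at (-1,1), heading N
minimal: 4 command(s), checked below 4.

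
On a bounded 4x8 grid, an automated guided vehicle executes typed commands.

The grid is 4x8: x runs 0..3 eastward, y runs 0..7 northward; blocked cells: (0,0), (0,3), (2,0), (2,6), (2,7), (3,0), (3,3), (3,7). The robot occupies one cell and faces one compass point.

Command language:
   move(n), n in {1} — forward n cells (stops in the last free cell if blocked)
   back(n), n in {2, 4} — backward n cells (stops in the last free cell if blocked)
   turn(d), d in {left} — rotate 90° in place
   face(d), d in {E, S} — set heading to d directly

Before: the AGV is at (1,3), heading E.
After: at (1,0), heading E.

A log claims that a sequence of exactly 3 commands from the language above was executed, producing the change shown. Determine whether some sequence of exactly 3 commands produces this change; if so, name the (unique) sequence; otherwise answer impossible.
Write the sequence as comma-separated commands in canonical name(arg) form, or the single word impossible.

turn(left), back(4), face(E)

key: back(4) runs into the grid edge before its full distance
start: at (1,3), heading E
[1] after turn(left): at (1,3), heading N
[2] after back(4): at (1,0), heading N
[3] after face(E): at (1,0), heading E
no other 3-command option fits: unique.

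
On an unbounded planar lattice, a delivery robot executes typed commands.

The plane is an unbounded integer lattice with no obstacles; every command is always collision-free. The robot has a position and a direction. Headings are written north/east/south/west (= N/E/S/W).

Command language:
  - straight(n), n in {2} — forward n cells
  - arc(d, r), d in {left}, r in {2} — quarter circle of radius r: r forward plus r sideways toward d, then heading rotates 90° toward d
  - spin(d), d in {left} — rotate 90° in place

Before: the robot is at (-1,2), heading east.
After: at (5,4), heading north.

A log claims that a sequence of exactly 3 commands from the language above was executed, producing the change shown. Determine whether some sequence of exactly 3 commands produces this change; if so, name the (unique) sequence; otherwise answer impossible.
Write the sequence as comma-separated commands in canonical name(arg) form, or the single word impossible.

straight(2), straight(2), arc(left, 2)

key: running arc(left, 2) before straight(2) would end elsewhere — order is forced
t0: at (-1,2), heading east
[1] after straight(2): at (1,2), heading east
[2] after straight(2): at (3,2), heading east
[3] after arc(left, 2): at (5,4), heading north
no other 3-command option fits: unique.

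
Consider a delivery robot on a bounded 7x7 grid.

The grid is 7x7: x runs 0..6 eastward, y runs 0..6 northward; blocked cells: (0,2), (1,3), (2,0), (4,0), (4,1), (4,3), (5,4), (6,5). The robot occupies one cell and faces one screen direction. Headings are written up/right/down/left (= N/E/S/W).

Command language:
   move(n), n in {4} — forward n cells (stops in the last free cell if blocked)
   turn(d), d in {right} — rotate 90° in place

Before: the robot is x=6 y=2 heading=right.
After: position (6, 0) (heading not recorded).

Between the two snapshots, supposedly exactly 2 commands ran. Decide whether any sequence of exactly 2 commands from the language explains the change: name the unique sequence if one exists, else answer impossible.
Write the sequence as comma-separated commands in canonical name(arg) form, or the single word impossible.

key: order matters: swapping turn(right) and move(4) lands elsewhere
start: x=6 y=2 heading=right
1. turn(right) → x=6 y=2 heading=down
2. move(4) → x=6 y=0 heading=down
uniquely the one of 4 2-step routes that fits.

turn(right), move(4)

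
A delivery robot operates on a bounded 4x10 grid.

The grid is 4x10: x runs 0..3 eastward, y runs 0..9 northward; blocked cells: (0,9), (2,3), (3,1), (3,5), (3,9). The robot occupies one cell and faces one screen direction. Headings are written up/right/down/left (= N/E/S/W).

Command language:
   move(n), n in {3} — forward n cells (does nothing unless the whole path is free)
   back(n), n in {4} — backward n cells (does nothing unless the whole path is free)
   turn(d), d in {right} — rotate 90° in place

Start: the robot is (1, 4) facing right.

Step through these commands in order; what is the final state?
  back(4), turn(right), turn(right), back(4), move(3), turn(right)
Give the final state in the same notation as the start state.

t0: (1, 4) facing right
[1] after back(4): (1, 4) facing right
[2] after turn(right): (1, 4) facing down
[3] after turn(right): (1, 4) facing left
[4] after back(4): (1, 4) facing left
[5] after move(3): (1, 4) facing left
[6] after turn(right): (1, 4) facing up

(1, 4) facing up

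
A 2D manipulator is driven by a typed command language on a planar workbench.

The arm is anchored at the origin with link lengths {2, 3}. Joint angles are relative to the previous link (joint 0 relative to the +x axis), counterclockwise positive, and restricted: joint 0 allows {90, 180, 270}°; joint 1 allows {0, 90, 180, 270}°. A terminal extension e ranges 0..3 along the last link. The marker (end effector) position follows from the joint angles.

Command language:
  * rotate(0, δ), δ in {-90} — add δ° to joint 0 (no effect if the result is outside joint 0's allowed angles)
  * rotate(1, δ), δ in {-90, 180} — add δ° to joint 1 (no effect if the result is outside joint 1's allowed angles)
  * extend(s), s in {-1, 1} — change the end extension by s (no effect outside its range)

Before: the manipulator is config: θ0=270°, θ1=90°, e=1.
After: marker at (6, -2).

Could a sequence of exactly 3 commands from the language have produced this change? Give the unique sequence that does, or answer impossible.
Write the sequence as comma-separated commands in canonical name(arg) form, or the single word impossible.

extend(1), extend(1), extend(1)

t0: config: θ0=270°, θ1=90°, e=1
[1] after extend(1): config: θ0=270°, θ1=90°, e=2
[2] after extend(1): config: θ0=270°, θ1=90°, e=3
[3] after extend(1): config: θ0=270°, θ1=90°, e=3
no rival 3-sequence matches.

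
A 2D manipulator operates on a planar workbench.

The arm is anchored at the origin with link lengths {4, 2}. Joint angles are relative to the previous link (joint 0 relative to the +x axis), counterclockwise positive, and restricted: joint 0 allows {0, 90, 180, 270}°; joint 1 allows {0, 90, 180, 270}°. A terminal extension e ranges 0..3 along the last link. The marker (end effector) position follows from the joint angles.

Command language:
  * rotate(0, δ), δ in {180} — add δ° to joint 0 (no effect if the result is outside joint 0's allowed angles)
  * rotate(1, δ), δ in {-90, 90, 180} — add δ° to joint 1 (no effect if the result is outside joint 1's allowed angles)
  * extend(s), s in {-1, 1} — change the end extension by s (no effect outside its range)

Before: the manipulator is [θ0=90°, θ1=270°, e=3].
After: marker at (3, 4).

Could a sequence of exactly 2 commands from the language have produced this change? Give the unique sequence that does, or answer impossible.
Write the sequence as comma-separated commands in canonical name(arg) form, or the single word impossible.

start: [θ0=90°, θ1=270°, e=3]
step 1 (extend(-1)): [θ0=90°, θ1=270°, e=2]
step 2 (extend(-1)): [θ0=90°, θ1=270°, e=1]
all 36 alternatives checked — unique.

extend(-1), extend(-1)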